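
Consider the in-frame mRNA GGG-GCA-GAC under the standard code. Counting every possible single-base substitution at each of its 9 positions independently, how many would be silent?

7

Codon 1 (GGG, Gly): 3 synonymous substitutions.
Codon 2 (GCA, Ala): 3 synonymous substitutions.
Codon 3 (GAC, Asp): 1 synonymous substitution.
Total: 3 + 3 + 1 = 7.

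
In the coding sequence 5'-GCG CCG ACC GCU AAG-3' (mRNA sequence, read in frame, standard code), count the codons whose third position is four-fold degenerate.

Codon 1 GCG (Ala): third position 4-fold.
Codon 2 CCG (Pro): third position 4-fold.
Codon 3 ACC (Thr): third position 4-fold.
Codon 4 GCU (Ala): third position 4-fold.
Codon 5 AAG (Lys): third position 2-fold.
Four-fold degenerate third positions: 4.

4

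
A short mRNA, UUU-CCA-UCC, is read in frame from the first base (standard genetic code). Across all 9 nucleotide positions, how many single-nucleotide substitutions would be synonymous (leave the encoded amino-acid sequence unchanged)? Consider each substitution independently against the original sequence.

7

Codon 1 (UUU, Phe): 1 synonymous substitution.
Codon 2 (CCA, Pro): 3 synonymous substitutions.
Codon 3 (UCC, Ser): 3 synonymous substitutions.
Total: 1 + 3 + 3 = 7.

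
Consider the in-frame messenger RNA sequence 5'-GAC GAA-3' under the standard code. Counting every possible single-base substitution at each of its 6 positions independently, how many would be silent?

Codon 1 (GAC, Asp): 1 synonymous substitution.
Codon 2 (GAA, Glu): 1 synonymous substitution.
Total: 1 + 1 = 2.

2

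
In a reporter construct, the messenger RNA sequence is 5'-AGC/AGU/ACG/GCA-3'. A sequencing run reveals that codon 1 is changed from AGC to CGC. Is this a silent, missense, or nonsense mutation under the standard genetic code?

Position 1 falls in codon 1: AGC → Ser.
After the substitution the codon is CGC → Arg.
Ser ≠ Arg, so this is a missense mutation.

missense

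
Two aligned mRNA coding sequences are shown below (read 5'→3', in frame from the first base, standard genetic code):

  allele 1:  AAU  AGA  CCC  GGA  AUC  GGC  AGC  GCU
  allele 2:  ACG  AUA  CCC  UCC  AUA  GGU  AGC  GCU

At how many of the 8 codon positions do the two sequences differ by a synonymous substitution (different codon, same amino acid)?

2

Codon 1: AAU Asn / ACG Thr — nonsynonymous.
Codon 2: AGA Arg / AUA Ile — nonsynonymous.
Codon 3: CCC Pro / CCC Pro — identical.
Codon 4: GGA Gly / UCC Ser — nonsynonymous.
Codon 5: AUC Ile / AUA Ile — synonymous.
Codon 6: GGC Gly / GGU Gly — synonymous.
Codon 7: AGC Ser / AGC Ser — identical.
Codon 8: GCU Ala / GCU Ala — identical.
Synonymous differences: 2.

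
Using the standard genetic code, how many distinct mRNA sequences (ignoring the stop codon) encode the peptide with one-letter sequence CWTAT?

128

Cys: 2 codons.
Trp: 1 codon.
Thr: 4 codons.
Ala: 4 codons.
Thr: 4 codons.
2 × 1 × 4 × 4 × 4 = 128.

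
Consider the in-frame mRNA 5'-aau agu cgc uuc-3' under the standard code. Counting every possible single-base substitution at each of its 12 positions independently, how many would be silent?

Codon 1 (AAU, Asn): 1 synonymous substitution.
Codon 2 (AGU, Ser): 1 synonymous substitution.
Codon 3 (CGC, Arg): 3 synonymous substitutions.
Codon 4 (UUC, Phe): 1 synonymous substitution.
Total: 1 + 1 + 3 + 1 = 6.

6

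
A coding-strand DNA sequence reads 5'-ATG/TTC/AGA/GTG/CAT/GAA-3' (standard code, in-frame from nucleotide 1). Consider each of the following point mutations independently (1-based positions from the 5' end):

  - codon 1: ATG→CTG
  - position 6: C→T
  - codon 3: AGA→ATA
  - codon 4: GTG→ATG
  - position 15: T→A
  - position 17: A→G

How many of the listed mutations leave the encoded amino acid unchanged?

1

Codon 1: ATG (Met) → CTG (Leu) — missense.
Codon 2: TTC (Phe) → TTT (Phe) — synonymous.
Codon 3: AGA (Arg) → ATA (Ile) — missense.
Codon 4: GTG (Val) → ATG (Met) — missense.
Codon 5: CAT (His) → CAA (Gln) — missense.
Codon 6: GAA (Glu) → GGA (Gly) — missense.
Synonymous: 1 of 6.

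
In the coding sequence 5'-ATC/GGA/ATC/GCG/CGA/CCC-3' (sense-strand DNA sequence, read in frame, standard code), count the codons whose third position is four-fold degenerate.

4

Codon 1 ATC (Ile): third position 3-fold.
Codon 2 GGA (Gly): third position 4-fold.
Codon 3 ATC (Ile): third position 3-fold.
Codon 4 GCG (Ala): third position 4-fold.
Codon 5 CGA (Arg): third position 4-fold.
Codon 6 CCC (Pro): third position 4-fold.
Four-fold degenerate third positions: 4.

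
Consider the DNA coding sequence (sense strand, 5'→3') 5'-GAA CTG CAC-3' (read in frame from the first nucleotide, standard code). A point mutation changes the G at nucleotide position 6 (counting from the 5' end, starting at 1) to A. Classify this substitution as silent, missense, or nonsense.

Position 6 falls in codon 2: CTG → Leu.
After the substitution the codon is CTA → Leu.
Both encode Leu, so the change is synonymous.

silent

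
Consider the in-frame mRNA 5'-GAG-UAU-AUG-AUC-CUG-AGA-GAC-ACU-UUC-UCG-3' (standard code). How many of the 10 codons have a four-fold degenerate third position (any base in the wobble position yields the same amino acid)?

Codon 1 GAG (Glu): third position 2-fold.
Codon 2 UAU (Tyr): third position 2-fold.
Codon 3 AUG (Met): third position 1-fold.
Codon 4 AUC (Ile): third position 3-fold.
Codon 5 CUG (Leu): third position 4-fold.
Codon 6 AGA (Arg): third position 2-fold.
Codon 7 GAC (Asp): third position 2-fold.
Codon 8 ACU (Thr): third position 4-fold.
Codon 9 UUC (Phe): third position 2-fold.
Codon 10 UCG (Ser): third position 4-fold.
Four-fold degenerate third positions: 3.

3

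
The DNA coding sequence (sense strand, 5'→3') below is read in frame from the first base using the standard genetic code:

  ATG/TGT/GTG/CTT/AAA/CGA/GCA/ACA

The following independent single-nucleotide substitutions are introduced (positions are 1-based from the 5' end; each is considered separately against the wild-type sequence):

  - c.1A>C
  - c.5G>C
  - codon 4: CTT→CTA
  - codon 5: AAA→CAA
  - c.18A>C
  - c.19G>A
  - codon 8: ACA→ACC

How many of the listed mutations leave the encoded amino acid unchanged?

3

Codon 1: ATG (Met) → CTG (Leu) — missense.
Codon 2: TGT (Cys) → TCT (Ser) — missense.
Codon 4: CTT (Leu) → CTA (Leu) — synonymous.
Codon 5: AAA (Lys) → CAA (Gln) — missense.
Codon 6: CGA (Arg) → CGC (Arg) — synonymous.
Codon 7: GCA (Ala) → ACA (Thr) — missense.
Codon 8: ACA (Thr) → ACC (Thr) — synonymous.
Synonymous: 3 of 7.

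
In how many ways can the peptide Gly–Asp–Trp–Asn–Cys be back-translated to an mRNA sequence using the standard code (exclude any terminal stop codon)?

Gly: 4 codons.
Asp: 2 codons.
Trp: 1 codon.
Asn: 2 codons.
Cys: 2 codons.
4 × 2 × 1 × 2 × 2 = 32.

32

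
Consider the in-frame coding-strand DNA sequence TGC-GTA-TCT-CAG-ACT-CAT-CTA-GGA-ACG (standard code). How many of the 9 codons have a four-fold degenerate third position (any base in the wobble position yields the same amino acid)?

Codon 1 TGC (Cys): third position 2-fold.
Codon 2 GTA (Val): third position 4-fold.
Codon 3 TCT (Ser): third position 4-fold.
Codon 4 CAG (Gln): third position 2-fold.
Codon 5 ACT (Thr): third position 4-fold.
Codon 6 CAT (His): third position 2-fold.
Codon 7 CTA (Leu): third position 4-fold.
Codon 8 GGA (Gly): third position 4-fold.
Codon 9 ACG (Thr): third position 4-fold.
Four-fold degenerate third positions: 6.

6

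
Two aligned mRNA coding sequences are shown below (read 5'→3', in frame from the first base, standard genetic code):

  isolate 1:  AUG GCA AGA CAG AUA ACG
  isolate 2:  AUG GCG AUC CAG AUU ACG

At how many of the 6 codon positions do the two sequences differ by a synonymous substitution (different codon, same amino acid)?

Codon 1: AUG Met / AUG Met — identical.
Codon 2: GCA Ala / GCG Ala — synonymous.
Codon 3: AGA Arg / AUC Ile — nonsynonymous.
Codon 4: CAG Gln / CAG Gln — identical.
Codon 5: AUA Ile / AUU Ile — synonymous.
Codon 6: ACG Thr / ACG Thr — identical.
Synonymous differences: 2.

2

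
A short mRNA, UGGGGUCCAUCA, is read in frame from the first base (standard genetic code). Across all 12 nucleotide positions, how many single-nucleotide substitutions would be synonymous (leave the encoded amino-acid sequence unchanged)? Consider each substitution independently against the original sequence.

9

Codon 1 (UGG, Trp): 0 synonymous substitutions.
Codon 2 (GGU, Gly): 3 synonymous substitutions.
Codon 3 (CCA, Pro): 3 synonymous substitutions.
Codon 4 (UCA, Ser): 3 synonymous substitutions.
Total: 0 + 3 + 3 + 3 = 9.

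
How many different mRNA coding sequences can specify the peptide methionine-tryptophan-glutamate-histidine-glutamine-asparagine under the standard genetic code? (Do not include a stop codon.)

16

Met: 1 codon.
Trp: 1 codon.
Glu: 2 codons.
His: 2 codons.
Gln: 2 codons.
Asn: 2 codons.
1 × 1 × 2 × 2 × 2 × 2 = 16.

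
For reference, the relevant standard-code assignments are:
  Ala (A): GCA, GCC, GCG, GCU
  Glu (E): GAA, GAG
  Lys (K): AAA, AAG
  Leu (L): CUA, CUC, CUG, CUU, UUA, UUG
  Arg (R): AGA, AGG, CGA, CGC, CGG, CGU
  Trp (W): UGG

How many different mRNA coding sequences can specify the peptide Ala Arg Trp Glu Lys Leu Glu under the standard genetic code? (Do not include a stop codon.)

Ala: 4 codons.
Arg: 6 codons.
Trp: 1 codon.
Glu: 2 codons.
Lys: 2 codons.
Leu: 6 codons.
Glu: 2 codons.
4 × 6 × 1 × 2 × 2 × 6 × 2 = 1152.

1152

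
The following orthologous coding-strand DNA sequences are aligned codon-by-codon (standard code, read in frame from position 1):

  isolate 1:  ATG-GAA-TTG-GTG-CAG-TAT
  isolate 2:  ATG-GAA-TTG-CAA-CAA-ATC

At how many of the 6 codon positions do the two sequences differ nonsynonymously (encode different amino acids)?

Codon 1: ATG Met / ATG Met — identical.
Codon 2: GAA Glu / GAA Glu — identical.
Codon 3: TTG Leu / TTG Leu — identical.
Codon 4: GTG Val / CAA Gln — nonsynonymous.
Codon 5: CAG Gln / CAA Gln — synonymous.
Codon 6: TAT Tyr / ATC Ile — nonsynonymous.
Nonsynonymous differences: 2.

2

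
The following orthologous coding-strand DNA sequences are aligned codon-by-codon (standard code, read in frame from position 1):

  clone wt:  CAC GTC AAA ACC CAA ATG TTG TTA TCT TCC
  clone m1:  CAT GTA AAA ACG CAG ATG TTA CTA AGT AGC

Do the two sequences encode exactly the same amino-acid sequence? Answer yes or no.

Codon 1: CAC His / CAT His — synonymous.
Codon 2: GTC Val / GTA Val — synonymous.
Codon 3: AAA Lys / AAA Lys — identical.
Codon 4: ACC Thr / ACG Thr — synonymous.
Codon 5: CAA Gln / CAG Gln — synonymous.
Codon 6: ATG Met / ATG Met — identical.
Codon 7: TTG Leu / TTA Leu — synonymous.
Codon 8: TTA Leu / CTA Leu — synonymous.
Codon 9: TCT Ser / AGT Ser — synonymous.
Codon 10: TCC Ser / AGC Ser — synonymous.
Nonsynonymous differences: 0 → same protein.

yes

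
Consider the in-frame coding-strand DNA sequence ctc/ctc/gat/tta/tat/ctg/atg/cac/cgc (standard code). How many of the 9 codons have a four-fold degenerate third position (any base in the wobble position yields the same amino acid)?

Codon 1 CTC (Leu): third position 4-fold.
Codon 2 CTC (Leu): third position 4-fold.
Codon 3 GAT (Asp): third position 2-fold.
Codon 4 TTA (Leu): third position 2-fold.
Codon 5 TAT (Tyr): third position 2-fold.
Codon 6 CTG (Leu): third position 4-fold.
Codon 7 ATG (Met): third position 1-fold.
Codon 8 CAC (His): third position 2-fold.
Codon 9 CGC (Arg): third position 4-fold.
Four-fold degenerate third positions: 4.

4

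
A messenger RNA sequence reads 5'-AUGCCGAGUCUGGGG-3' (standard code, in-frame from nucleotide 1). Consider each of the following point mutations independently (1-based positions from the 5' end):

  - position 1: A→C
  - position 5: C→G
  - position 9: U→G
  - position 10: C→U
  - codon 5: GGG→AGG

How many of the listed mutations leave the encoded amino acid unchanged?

Codon 1: AUG (Met) → CUG (Leu) — missense.
Codon 2: CCG (Pro) → CGG (Arg) — missense.
Codon 3: AGU (Ser) → AGG (Arg) — missense.
Codon 4: CUG (Leu) → UUG (Leu) — synonymous.
Codon 5: GGG (Gly) → AGG (Arg) — missense.
Synonymous: 1 of 5.

1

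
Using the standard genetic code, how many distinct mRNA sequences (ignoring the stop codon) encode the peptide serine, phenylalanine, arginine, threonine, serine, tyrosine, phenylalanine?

Ser: 6 codons.
Phe: 2 codons.
Arg: 6 codons.
Thr: 4 codons.
Ser: 6 codons.
Tyr: 2 codons.
Phe: 2 codons.
6 × 2 × 6 × 4 × 6 × 2 × 2 = 6912.

6912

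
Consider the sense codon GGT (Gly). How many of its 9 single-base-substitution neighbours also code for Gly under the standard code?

Position 1: none → 0 synonymous.
Position 2: none → 0 synonymous.
Position 3: GGC, GGA, GGG → 3 synonymous.
Total: 0 + 0 + 3 = 3.

3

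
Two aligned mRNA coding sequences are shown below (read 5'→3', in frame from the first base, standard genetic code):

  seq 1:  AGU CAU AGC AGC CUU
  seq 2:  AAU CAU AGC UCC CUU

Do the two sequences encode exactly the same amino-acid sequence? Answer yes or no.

no

Codon 1: AGU Ser / AAU Asn — nonsynonymous.
Codon 2: CAU His / CAU His — identical.
Codon 3: AGC Ser / AGC Ser — identical.
Codon 4: AGC Ser / UCC Ser — synonymous.
Codon 5: CUU Leu / CUU Leu — identical.
Nonsynonymous differences: 1 → different protein.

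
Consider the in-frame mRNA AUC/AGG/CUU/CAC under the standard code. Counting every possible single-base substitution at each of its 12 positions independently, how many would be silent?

Codon 1 (AUC, Ile): 2 synonymous substitutions.
Codon 2 (AGG, Arg): 2 synonymous substitutions.
Codon 3 (CUU, Leu): 3 synonymous substitutions.
Codon 4 (CAC, His): 1 synonymous substitution.
Total: 2 + 2 + 3 + 1 = 8.

8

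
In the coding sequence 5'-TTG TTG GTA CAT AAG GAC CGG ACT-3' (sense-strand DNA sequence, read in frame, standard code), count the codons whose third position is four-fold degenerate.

3

Codon 1 TTG (Leu): third position 2-fold.
Codon 2 TTG (Leu): third position 2-fold.
Codon 3 GTA (Val): third position 4-fold.
Codon 4 CAT (His): third position 2-fold.
Codon 5 AAG (Lys): third position 2-fold.
Codon 6 GAC (Asp): third position 2-fold.
Codon 7 CGG (Arg): third position 4-fold.
Codon 8 ACT (Thr): third position 4-fold.
Four-fold degenerate third positions: 3.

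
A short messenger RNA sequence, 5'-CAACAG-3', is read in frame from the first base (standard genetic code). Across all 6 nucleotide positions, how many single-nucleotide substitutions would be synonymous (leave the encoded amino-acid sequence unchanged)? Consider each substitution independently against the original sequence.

2

Codon 1 (CAA, Gln): 1 synonymous substitution.
Codon 2 (CAG, Gln): 1 synonymous substitution.
Total: 1 + 1 = 2.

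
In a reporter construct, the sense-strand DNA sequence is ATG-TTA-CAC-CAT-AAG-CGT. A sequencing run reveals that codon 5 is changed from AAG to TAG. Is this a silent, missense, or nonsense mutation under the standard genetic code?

Position 13 falls in codon 5: AAG → Lys.
After the substitution the codon is TAG → Stop.
The new codon is a stop codon, so this is a nonsense mutation.

nonsense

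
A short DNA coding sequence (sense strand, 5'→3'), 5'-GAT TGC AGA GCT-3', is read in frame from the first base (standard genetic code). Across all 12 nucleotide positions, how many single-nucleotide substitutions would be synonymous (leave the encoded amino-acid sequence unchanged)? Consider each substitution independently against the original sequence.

7

Codon 1 (GAT, Asp): 1 synonymous substitution.
Codon 2 (TGC, Cys): 1 synonymous substitution.
Codon 3 (AGA, Arg): 2 synonymous substitutions.
Codon 4 (GCT, Ala): 3 synonymous substitutions.
Total: 1 + 1 + 2 + 3 = 7.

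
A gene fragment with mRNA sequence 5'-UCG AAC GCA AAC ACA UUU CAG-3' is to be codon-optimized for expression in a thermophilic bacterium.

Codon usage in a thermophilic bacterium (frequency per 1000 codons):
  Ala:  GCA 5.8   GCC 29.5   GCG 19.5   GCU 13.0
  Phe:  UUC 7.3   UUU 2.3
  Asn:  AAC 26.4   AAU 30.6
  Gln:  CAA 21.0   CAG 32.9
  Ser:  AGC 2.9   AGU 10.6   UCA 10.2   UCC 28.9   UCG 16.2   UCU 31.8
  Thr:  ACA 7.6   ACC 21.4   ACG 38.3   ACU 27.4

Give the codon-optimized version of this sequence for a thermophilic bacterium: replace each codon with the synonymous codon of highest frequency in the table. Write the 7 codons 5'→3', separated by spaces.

Codon 1 (Ser): best is UCU at 31.8.
Codon 2 (Asn): best is AAU at 30.6.
Codon 3 (Ala): best is GCC at 29.5.
Codon 4 (Asn): best is AAU at 30.6.
Codon 5 (Thr): best is ACG at 38.3.
Codon 6 (Phe): best is UUC at 7.3.
Codon 7 (Gln): best is CAG at 32.9.

UCU AAU GCC AAU ACG UUC CAG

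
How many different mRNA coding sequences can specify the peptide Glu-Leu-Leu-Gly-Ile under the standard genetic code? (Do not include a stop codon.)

864

Glu: 2 codons.
Leu: 6 codons.
Leu: 6 codons.
Gly: 4 codons.
Ile: 3 codons.
2 × 6 × 6 × 4 × 3 = 864.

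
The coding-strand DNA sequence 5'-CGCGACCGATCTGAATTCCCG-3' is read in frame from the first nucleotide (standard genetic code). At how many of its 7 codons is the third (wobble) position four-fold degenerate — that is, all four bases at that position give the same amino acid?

Codon 1 CGC (Arg): third position 4-fold.
Codon 2 GAC (Asp): third position 2-fold.
Codon 3 CGA (Arg): third position 4-fold.
Codon 4 TCT (Ser): third position 4-fold.
Codon 5 GAA (Glu): third position 2-fold.
Codon 6 TTC (Phe): third position 2-fold.
Codon 7 CCG (Pro): third position 4-fold.
Four-fold degenerate third positions: 4.

4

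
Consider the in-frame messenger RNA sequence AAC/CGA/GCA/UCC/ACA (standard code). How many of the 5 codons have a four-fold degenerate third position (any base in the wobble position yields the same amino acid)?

4

Codon 1 AAC (Asn): third position 2-fold.
Codon 2 CGA (Arg): third position 4-fold.
Codon 3 GCA (Ala): third position 4-fold.
Codon 4 UCC (Ser): third position 4-fold.
Codon 5 ACA (Thr): third position 4-fold.
Four-fold degenerate third positions: 4.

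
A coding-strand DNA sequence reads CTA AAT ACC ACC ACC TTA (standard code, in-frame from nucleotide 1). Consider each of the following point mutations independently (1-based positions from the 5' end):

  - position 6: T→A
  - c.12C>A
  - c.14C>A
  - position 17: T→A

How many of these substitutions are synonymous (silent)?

1

Codon 2: AAT (Asn) → AAA (Lys) — missense.
Codon 4: ACC (Thr) → ACA (Thr) — synonymous.
Codon 5: ACC (Thr) → AAC (Asn) — missense.
Codon 6: TTA (Leu) → TAA (Stop) — nonsense.
Synonymous: 1 of 4.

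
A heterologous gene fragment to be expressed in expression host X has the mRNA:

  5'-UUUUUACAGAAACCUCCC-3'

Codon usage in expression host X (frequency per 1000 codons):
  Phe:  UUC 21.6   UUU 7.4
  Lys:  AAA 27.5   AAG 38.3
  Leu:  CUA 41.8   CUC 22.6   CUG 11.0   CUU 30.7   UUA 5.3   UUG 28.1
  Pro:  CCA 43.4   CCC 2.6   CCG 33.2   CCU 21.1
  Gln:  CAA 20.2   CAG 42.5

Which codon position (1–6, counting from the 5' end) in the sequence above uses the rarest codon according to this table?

Codon 1 UUU (Phe): 7.4 per 1000.
Codon 2 UUA (Leu): 5.3 per 1000.
Codon 3 CAG (Gln): 42.5 per 1000.
Codon 4 AAA (Lys): 27.5 per 1000.
Codon 5 CCU (Pro): 21.1 per 1000.
Codon 6 CCC (Pro): 2.6 per 1000.
Lowest frequency is 2.6 at codon 6.

6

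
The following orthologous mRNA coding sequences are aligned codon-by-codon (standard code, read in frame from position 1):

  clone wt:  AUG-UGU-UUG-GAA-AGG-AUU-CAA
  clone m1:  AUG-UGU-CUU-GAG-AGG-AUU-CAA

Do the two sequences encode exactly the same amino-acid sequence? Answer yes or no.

yes

Codon 1: AUG Met / AUG Met — identical.
Codon 2: UGU Cys / UGU Cys — identical.
Codon 3: UUG Leu / CUU Leu — synonymous.
Codon 4: GAA Glu / GAG Glu — synonymous.
Codon 5: AGG Arg / AGG Arg — identical.
Codon 6: AUU Ile / AUU Ile — identical.
Codon 7: CAA Gln / CAA Gln — identical.
Nonsynonymous differences: 0 → same protein.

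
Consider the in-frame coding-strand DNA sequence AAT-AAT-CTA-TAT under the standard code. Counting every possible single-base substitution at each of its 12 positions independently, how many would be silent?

7

Codon 1 (AAT, Asn): 1 synonymous substitution.
Codon 2 (AAT, Asn): 1 synonymous substitution.
Codon 3 (CTA, Leu): 4 synonymous substitutions.
Codon 4 (TAT, Tyr): 1 synonymous substitution.
Total: 1 + 1 + 4 + 1 = 7.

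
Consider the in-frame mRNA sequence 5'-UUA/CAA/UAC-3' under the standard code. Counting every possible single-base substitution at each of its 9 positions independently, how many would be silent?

Codon 1 (UUA, Leu): 2 synonymous substitutions.
Codon 2 (CAA, Gln): 1 synonymous substitution.
Codon 3 (UAC, Tyr): 1 synonymous substitution.
Total: 2 + 1 + 1 = 4.

4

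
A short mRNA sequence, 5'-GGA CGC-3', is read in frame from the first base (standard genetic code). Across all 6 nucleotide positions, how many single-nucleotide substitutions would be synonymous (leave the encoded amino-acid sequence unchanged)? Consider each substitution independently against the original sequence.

Codon 1 (GGA, Gly): 3 synonymous substitutions.
Codon 2 (CGC, Arg): 3 synonymous substitutions.
Total: 3 + 3 = 6.

6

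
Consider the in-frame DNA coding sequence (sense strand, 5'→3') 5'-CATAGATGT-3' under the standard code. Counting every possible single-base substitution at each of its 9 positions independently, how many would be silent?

Codon 1 (CAT, His): 1 synonymous substitution.
Codon 2 (AGA, Arg): 2 synonymous substitutions.
Codon 3 (TGT, Cys): 1 synonymous substitution.
Total: 1 + 2 + 1 = 4.

4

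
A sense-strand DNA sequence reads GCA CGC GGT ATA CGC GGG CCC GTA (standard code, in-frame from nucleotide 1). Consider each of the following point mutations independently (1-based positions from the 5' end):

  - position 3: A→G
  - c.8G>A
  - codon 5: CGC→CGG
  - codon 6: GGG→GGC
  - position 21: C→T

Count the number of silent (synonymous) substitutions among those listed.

Codon 1: GCA (Ala) → GCG (Ala) — synonymous.
Codon 3: GGT (Gly) → GAT (Asp) — missense.
Codon 5: CGC (Arg) → CGG (Arg) — synonymous.
Codon 6: GGG (Gly) → GGC (Gly) — synonymous.
Codon 7: CCC (Pro) → CCT (Pro) — synonymous.
Synonymous: 4 of 5.

4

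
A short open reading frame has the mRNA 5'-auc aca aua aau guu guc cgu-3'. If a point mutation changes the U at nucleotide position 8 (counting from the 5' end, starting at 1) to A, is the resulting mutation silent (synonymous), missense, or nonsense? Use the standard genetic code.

missense

Position 8 falls in codon 3: AUA → Ile.
After the substitution the codon is AAA → Lys.
Ile ≠ Lys, so this is a missense mutation.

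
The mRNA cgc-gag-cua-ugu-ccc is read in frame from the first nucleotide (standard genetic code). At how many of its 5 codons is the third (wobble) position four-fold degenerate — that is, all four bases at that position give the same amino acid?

Codon 1 CGC (Arg): third position 4-fold.
Codon 2 GAG (Glu): third position 2-fold.
Codon 3 CUA (Leu): third position 4-fold.
Codon 4 UGU (Cys): third position 2-fold.
Codon 5 CCC (Pro): third position 4-fold.
Four-fold degenerate third positions: 3.

3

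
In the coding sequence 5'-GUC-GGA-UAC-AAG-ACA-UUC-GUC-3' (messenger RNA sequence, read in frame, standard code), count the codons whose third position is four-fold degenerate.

Codon 1 GUC (Val): third position 4-fold.
Codon 2 GGA (Gly): third position 4-fold.
Codon 3 UAC (Tyr): third position 2-fold.
Codon 4 AAG (Lys): third position 2-fold.
Codon 5 ACA (Thr): third position 4-fold.
Codon 6 UUC (Phe): third position 2-fold.
Codon 7 GUC (Val): third position 4-fold.
Four-fold degenerate third positions: 4.

4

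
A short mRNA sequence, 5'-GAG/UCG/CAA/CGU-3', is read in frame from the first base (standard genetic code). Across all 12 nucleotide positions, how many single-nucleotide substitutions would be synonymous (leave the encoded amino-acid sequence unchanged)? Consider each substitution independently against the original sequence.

8

Codon 1 (GAG, Glu): 1 synonymous substitution.
Codon 2 (UCG, Ser): 3 synonymous substitutions.
Codon 3 (CAA, Gln): 1 synonymous substitution.
Codon 4 (CGU, Arg): 3 synonymous substitutions.
Total: 1 + 3 + 1 + 3 = 8.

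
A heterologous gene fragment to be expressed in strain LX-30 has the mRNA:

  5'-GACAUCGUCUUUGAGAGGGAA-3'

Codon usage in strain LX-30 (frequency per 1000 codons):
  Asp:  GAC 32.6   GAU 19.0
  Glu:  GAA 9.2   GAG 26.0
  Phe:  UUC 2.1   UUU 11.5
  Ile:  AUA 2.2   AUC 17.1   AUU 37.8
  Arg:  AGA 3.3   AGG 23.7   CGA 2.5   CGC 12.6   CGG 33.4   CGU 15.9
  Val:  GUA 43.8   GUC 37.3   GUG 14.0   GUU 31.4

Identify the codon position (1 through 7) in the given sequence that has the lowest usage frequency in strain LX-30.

7

Codon 1 GAC (Asp): 32.6 per 1000.
Codon 2 AUC (Ile): 17.1 per 1000.
Codon 3 GUC (Val): 37.3 per 1000.
Codon 4 UUU (Phe): 11.5 per 1000.
Codon 5 GAG (Glu): 26.0 per 1000.
Codon 6 AGG (Arg): 23.7 per 1000.
Codon 7 GAA (Glu): 9.2 per 1000.
Lowest frequency is 9.2 at codon 7.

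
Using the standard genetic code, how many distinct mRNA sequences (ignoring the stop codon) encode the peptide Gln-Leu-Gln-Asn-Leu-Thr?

1152

Gln: 2 codons.
Leu: 6 codons.
Gln: 2 codons.
Asn: 2 codons.
Leu: 6 codons.
Thr: 4 codons.
2 × 6 × 2 × 2 × 6 × 4 = 1152.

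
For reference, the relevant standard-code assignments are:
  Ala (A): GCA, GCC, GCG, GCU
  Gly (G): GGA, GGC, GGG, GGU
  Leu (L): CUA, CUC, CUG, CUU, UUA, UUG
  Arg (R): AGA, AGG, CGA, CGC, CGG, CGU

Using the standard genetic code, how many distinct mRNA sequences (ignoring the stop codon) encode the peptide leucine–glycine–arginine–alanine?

Leu: 6 codons.
Gly: 4 codons.
Arg: 6 codons.
Ala: 4 codons.
6 × 4 × 6 × 4 = 576.

576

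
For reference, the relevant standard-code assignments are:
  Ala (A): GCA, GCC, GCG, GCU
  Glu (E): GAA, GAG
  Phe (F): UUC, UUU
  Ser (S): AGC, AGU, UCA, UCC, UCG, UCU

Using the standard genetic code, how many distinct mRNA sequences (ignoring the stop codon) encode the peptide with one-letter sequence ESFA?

Glu: 2 codons.
Ser: 6 codons.
Phe: 2 codons.
Ala: 4 codons.
2 × 6 × 2 × 4 = 96.

96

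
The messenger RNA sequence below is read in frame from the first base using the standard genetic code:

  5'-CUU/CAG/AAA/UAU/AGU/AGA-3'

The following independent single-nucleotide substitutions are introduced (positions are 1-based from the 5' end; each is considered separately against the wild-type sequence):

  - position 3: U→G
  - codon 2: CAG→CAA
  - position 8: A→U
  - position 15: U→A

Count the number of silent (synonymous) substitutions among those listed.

2

Codon 1: CUU (Leu) → CUG (Leu) — synonymous.
Codon 2: CAG (Gln) → CAA (Gln) — synonymous.
Codon 3: AAA (Lys) → AUA (Ile) — missense.
Codon 5: AGU (Ser) → AGA (Arg) — missense.
Synonymous: 2 of 4.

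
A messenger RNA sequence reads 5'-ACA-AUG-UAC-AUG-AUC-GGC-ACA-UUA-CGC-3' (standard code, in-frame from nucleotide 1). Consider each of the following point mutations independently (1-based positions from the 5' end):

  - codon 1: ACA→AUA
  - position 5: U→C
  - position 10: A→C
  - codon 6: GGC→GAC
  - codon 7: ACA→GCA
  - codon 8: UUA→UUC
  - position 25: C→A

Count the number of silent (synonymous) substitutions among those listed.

0

Codon 1: ACA (Thr) → AUA (Ile) — missense.
Codon 2: AUG (Met) → ACG (Thr) — missense.
Codon 4: AUG (Met) → CUG (Leu) — missense.
Codon 6: GGC (Gly) → GAC (Asp) — missense.
Codon 7: ACA (Thr) → GCA (Ala) — missense.
Codon 8: UUA (Leu) → UUC (Phe) — missense.
Codon 9: CGC (Arg) → AGC (Ser) — missense.
Synonymous: 0 of 7.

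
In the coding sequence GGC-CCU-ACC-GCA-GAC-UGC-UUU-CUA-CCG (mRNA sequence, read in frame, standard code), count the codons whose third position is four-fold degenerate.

6

Codon 1 GGC (Gly): third position 4-fold.
Codon 2 CCU (Pro): third position 4-fold.
Codon 3 ACC (Thr): third position 4-fold.
Codon 4 GCA (Ala): third position 4-fold.
Codon 5 GAC (Asp): third position 2-fold.
Codon 6 UGC (Cys): third position 2-fold.
Codon 7 UUU (Phe): third position 2-fold.
Codon 8 CUA (Leu): third position 4-fold.
Codon 9 CCG (Pro): third position 4-fold.
Four-fold degenerate third positions: 6.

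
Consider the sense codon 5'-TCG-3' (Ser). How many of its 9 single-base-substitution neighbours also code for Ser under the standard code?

Position 1: none → 0 synonymous.
Position 2: none → 0 synonymous.
Position 3: TCT, TCC, TCA → 3 synonymous.
Total: 0 + 0 + 3 = 3.

3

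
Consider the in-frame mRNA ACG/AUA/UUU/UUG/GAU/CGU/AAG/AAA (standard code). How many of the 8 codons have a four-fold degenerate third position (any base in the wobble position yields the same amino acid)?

2

Codon 1 ACG (Thr): third position 4-fold.
Codon 2 AUA (Ile): third position 3-fold.
Codon 3 UUU (Phe): third position 2-fold.
Codon 4 UUG (Leu): third position 2-fold.
Codon 5 GAU (Asp): third position 2-fold.
Codon 6 CGU (Arg): third position 4-fold.
Codon 7 AAG (Lys): third position 2-fold.
Codon 8 AAA (Lys): third position 2-fold.
Four-fold degenerate third positions: 2.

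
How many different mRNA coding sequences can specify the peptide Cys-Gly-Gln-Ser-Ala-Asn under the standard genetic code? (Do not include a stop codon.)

Cys: 2 codons.
Gly: 4 codons.
Gln: 2 codons.
Ser: 6 codons.
Ala: 4 codons.
Asn: 2 codons.
2 × 4 × 2 × 6 × 4 × 2 = 768.

768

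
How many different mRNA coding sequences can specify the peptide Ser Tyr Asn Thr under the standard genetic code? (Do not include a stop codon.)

96

Ser: 6 codons.
Tyr: 2 codons.
Asn: 2 codons.
Thr: 4 codons.
6 × 2 × 2 × 4 = 96.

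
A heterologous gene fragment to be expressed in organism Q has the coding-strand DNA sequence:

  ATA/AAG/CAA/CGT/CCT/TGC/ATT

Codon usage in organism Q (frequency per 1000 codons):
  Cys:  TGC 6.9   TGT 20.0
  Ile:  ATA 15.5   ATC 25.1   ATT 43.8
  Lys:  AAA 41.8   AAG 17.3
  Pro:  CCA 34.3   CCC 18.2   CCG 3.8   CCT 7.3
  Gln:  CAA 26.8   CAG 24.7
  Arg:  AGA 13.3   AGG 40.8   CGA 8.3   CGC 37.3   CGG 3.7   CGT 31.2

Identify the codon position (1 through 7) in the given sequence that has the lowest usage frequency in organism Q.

6

Codon 1 ATA (Ile): 15.5 per 1000.
Codon 2 AAG (Lys): 17.3 per 1000.
Codon 3 CAA (Gln): 26.8 per 1000.
Codon 4 CGT (Arg): 31.2 per 1000.
Codon 5 CCT (Pro): 7.3 per 1000.
Codon 6 TGC (Cys): 6.9 per 1000.
Codon 7 ATT (Ile): 43.8 per 1000.
Lowest frequency is 6.9 at codon 6.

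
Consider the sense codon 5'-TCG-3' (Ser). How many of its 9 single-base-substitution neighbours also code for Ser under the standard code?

Position 1: none → 0 synonymous.
Position 2: none → 0 synonymous.
Position 3: TCT, TCC, TCA → 3 synonymous.
Total: 0 + 0 + 3 = 3.

3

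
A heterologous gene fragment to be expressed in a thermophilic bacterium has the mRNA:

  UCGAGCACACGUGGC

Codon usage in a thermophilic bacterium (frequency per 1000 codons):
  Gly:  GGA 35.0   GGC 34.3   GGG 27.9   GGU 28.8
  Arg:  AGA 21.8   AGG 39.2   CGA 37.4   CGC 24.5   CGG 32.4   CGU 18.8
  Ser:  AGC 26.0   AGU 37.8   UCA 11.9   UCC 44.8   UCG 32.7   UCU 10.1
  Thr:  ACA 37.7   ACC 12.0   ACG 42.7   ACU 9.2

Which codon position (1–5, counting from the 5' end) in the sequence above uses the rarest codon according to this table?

4

Codon 1 UCG (Ser): 32.7 per 1000.
Codon 2 AGC (Ser): 26.0 per 1000.
Codon 3 ACA (Thr): 37.7 per 1000.
Codon 4 CGU (Arg): 18.8 per 1000.
Codon 5 GGC (Gly): 34.3 per 1000.
Lowest frequency is 18.8 at codon 4.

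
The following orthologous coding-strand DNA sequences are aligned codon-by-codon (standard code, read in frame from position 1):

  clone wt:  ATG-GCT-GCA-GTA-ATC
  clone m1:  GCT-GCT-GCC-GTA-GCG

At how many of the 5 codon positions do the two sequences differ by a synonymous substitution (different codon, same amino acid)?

1

Codon 1: ATG Met / GCT Ala — nonsynonymous.
Codon 2: GCT Ala / GCT Ala — identical.
Codon 3: GCA Ala / GCC Ala — synonymous.
Codon 4: GTA Val / GTA Val — identical.
Codon 5: ATC Ile / GCG Ala — nonsynonymous.
Synonymous differences: 1.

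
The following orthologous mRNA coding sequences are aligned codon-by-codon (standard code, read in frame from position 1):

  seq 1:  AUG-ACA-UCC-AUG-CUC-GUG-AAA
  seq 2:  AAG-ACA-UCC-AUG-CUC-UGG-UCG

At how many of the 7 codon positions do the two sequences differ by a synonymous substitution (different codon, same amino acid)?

0

Codon 1: AUG Met / AAG Lys — nonsynonymous.
Codon 2: ACA Thr / ACA Thr — identical.
Codon 3: UCC Ser / UCC Ser — identical.
Codon 4: AUG Met / AUG Met — identical.
Codon 5: CUC Leu / CUC Leu — identical.
Codon 6: GUG Val / UGG Trp — nonsynonymous.
Codon 7: AAA Lys / UCG Ser — nonsynonymous.
Synonymous differences: 0.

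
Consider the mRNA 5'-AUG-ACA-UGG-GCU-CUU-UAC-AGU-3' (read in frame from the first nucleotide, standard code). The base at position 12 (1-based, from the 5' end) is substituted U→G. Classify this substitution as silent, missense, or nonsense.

silent

Position 12 falls in codon 4: GCU → Ala.
After the substitution the codon is GCG → Ala.
Both encode Ala, so the change is synonymous.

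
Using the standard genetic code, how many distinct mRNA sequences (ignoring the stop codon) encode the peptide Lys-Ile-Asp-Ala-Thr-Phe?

Lys: 2 codons.
Ile: 3 codons.
Asp: 2 codons.
Ala: 4 codons.
Thr: 4 codons.
Phe: 2 codons.
2 × 3 × 2 × 4 × 4 × 2 = 384.

384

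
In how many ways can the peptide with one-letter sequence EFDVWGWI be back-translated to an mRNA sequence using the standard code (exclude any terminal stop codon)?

Glu: 2 codons.
Phe: 2 codons.
Asp: 2 codons.
Val: 4 codons.
Trp: 1 codon.
Gly: 4 codons.
Trp: 1 codon.
Ile: 3 codons.
2 × 2 × 2 × 4 × 1 × 4 × 1 × 3 = 384.

384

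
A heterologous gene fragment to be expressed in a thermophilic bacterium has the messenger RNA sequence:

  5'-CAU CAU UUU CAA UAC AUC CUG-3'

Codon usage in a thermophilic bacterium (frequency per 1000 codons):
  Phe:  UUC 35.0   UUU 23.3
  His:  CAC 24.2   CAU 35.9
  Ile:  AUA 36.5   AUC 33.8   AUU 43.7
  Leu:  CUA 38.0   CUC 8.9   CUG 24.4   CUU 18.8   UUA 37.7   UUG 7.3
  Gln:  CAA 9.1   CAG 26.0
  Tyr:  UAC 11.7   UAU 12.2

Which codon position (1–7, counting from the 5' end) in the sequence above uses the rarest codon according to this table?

Codon 1 CAU (His): 35.9 per 1000.
Codon 2 CAU (His): 35.9 per 1000.
Codon 3 UUU (Phe): 23.3 per 1000.
Codon 4 CAA (Gln): 9.1 per 1000.
Codon 5 UAC (Tyr): 11.7 per 1000.
Codon 6 AUC (Ile): 33.8 per 1000.
Codon 7 CUG (Leu): 24.4 per 1000.
Lowest frequency is 9.1 at codon 4.

4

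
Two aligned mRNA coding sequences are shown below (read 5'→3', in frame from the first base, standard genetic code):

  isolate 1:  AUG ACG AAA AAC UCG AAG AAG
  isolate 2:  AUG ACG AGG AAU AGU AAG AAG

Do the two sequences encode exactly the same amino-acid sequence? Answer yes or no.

no

Codon 1: AUG Met / AUG Met — identical.
Codon 2: ACG Thr / ACG Thr — identical.
Codon 3: AAA Lys / AGG Arg — nonsynonymous.
Codon 4: AAC Asn / AAU Asn — synonymous.
Codon 5: UCG Ser / AGU Ser — synonymous.
Codon 6: AAG Lys / AAG Lys — identical.
Codon 7: AAG Lys / AAG Lys — identical.
Nonsynonymous differences: 1 → different protein.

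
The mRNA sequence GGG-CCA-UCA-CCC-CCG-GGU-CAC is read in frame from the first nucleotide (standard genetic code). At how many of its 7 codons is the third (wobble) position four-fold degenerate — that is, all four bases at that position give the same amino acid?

6

Codon 1 GGG (Gly): third position 4-fold.
Codon 2 CCA (Pro): third position 4-fold.
Codon 3 UCA (Ser): third position 4-fold.
Codon 4 CCC (Pro): third position 4-fold.
Codon 5 CCG (Pro): third position 4-fold.
Codon 6 GGU (Gly): third position 4-fold.
Codon 7 CAC (His): third position 2-fold.
Four-fold degenerate third positions: 6.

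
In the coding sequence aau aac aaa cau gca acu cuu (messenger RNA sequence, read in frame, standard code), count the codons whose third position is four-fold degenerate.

Codon 1 AAU (Asn): third position 2-fold.
Codon 2 AAC (Asn): third position 2-fold.
Codon 3 AAA (Lys): third position 2-fold.
Codon 4 CAU (His): third position 2-fold.
Codon 5 GCA (Ala): third position 4-fold.
Codon 6 ACU (Thr): third position 4-fold.
Codon 7 CUU (Leu): third position 4-fold.
Four-fold degenerate third positions: 3.

3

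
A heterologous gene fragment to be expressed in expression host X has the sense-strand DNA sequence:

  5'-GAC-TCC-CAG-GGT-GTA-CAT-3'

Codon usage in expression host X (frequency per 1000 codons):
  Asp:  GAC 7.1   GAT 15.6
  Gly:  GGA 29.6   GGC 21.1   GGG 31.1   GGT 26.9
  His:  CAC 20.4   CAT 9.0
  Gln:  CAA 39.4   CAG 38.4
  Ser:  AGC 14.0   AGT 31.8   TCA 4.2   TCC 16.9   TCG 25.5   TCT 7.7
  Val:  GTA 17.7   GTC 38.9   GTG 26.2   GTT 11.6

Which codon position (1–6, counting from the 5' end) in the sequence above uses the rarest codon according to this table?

Codon 1 GAC (Asp): 7.1 per 1000.
Codon 2 TCC (Ser): 16.9 per 1000.
Codon 3 CAG (Gln): 38.4 per 1000.
Codon 4 GGT (Gly): 26.9 per 1000.
Codon 5 GTA (Val): 17.7 per 1000.
Codon 6 CAT (His): 9.0 per 1000.
Lowest frequency is 7.1 at codon 1.

1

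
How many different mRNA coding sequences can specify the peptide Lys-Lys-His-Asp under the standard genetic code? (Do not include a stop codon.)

16

Lys: 2 codons.
Lys: 2 codons.
His: 2 codons.
Asp: 2 codons.
2 × 2 × 2 × 2 = 16.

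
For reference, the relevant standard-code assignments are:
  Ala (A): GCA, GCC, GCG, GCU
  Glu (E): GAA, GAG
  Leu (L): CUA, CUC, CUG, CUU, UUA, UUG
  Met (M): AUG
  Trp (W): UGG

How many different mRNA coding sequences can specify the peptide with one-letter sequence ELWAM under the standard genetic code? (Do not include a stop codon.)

48

Glu: 2 codons.
Leu: 6 codons.
Trp: 1 codon.
Ala: 4 codons.
Met: 1 codon.
2 × 6 × 1 × 4 × 1 = 48.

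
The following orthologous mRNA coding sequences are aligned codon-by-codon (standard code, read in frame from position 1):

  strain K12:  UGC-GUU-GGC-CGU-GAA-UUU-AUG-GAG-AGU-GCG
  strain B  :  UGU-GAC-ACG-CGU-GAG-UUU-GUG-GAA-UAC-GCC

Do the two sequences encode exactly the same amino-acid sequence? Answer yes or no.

Codon 1: UGC Cys / UGU Cys — synonymous.
Codon 2: GUU Val / GAC Asp — nonsynonymous.
Codon 3: GGC Gly / ACG Thr — nonsynonymous.
Codon 4: CGU Arg / CGU Arg — identical.
Codon 5: GAA Glu / GAG Glu — synonymous.
Codon 6: UUU Phe / UUU Phe — identical.
Codon 7: AUG Met / GUG Val — nonsynonymous.
Codon 8: GAG Glu / GAA Glu — synonymous.
Codon 9: AGU Ser / UAC Tyr — nonsynonymous.
Codon 10: GCG Ala / GCC Ala — synonymous.
Nonsynonymous differences: 4 → different protein.

no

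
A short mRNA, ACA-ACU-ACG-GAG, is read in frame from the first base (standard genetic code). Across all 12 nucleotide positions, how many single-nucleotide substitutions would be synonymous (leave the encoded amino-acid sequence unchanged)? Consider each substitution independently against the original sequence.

10

Codon 1 (ACA, Thr): 3 synonymous substitutions.
Codon 2 (ACU, Thr): 3 synonymous substitutions.
Codon 3 (ACG, Thr): 3 synonymous substitutions.
Codon 4 (GAG, Glu): 1 synonymous substitution.
Total: 3 + 3 + 3 + 1 = 10.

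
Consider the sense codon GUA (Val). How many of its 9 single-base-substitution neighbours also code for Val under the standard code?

Position 1: none → 0 synonymous.
Position 2: none → 0 synonymous.
Position 3: GUU, GUC, GUG → 3 synonymous.
Total: 0 + 0 + 3 = 3.

3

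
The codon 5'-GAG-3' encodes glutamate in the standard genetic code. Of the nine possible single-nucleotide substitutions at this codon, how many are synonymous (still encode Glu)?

1

Position 1: none → 0 synonymous.
Position 2: none → 0 synonymous.
Position 3: GAA → 1 synonymous.
Total: 0 + 0 + 1 = 1.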